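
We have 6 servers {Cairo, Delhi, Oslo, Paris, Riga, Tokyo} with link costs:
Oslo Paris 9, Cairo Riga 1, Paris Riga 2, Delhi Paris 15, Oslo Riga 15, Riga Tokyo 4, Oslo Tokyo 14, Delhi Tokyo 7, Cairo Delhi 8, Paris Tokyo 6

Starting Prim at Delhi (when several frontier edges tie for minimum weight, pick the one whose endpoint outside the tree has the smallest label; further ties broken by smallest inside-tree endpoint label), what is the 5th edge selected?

Oslo-Paris

Prim's algorithm from Delhi:
Step 1: cheapest edge leaving the tree is Delhi Tokyo (7); add Tokyo.
Step 2: cheapest edge leaving the tree is Riga Tokyo (4); add Riga.
Step 3: cheapest edge leaving the tree is Cairo Riga (1); add Cairo.
Step 4: cheapest edge leaving the tree is Paris Riga (2); add Paris.
Step 5: cheapest edge leaving the tree is Oslo Paris (9); add Oslo.
The 5th edge added is Oslo Paris.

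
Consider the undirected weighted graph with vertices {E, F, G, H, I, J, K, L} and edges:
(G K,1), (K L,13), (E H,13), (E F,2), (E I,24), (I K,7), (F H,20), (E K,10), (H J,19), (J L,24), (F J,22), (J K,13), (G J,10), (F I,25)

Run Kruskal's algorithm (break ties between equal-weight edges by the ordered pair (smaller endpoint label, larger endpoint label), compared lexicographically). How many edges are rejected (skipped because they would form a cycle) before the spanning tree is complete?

1

Kruskal: consider edges lightest-first.
G K (1): add — endpoints in different components.
E F (2): add — endpoints in different components.
I K (7): add — endpoints in different components.
E K (10): add — endpoints in different components.
G J (10): add — endpoints in different components.
E H (13): add — endpoints in different components.
J K (13): skip — J and K already connected.
K L (13): add — endpoints in different components.
Edges rejected before the tree was complete: 1.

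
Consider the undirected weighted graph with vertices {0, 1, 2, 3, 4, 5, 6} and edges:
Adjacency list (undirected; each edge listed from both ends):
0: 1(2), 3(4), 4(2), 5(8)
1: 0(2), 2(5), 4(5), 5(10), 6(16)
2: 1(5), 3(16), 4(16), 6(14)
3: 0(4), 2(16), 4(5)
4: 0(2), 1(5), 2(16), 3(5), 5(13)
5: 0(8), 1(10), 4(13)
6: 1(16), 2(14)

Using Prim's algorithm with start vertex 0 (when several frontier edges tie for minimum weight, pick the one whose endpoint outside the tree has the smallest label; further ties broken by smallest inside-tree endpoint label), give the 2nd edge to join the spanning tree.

0-4

Prim's algorithm from 0:
Step 1: frontier [0—1 2, 0—4 2, 0—3 4, 0—5 8] → take 0—1 (2); add 1.
Step 2: frontier [0—4 2, 0—3 4, 0—5 8, 1—2 5, 1—4 5, 1—5 10, 1—6 16] → take 0—4 (2); add 4.
Step 3: frontier [0—3 4, 0—5 8, 1—2 5, 1—5 10, 1—6 16, 3—4 5, 4—5 13, 2—4 16] → take 0—3 (4); add 3.
Step 4: frontier [0—5 8, 1—2 5, 1—5 10, 1—6 16, 2—3 16, 4—5 13, 2—4 16] → take 1—2 (5); add 2.
Step 5: frontier [0—5 8, 1—5 10, 1—6 16, 2—6 14, 4—5 13] → take 0—5 (8); add 5.
Step 6: frontier [1—6 16, 2—6 14] → take 2—6 (14); add 6.
The 2nd edge added is 0—4.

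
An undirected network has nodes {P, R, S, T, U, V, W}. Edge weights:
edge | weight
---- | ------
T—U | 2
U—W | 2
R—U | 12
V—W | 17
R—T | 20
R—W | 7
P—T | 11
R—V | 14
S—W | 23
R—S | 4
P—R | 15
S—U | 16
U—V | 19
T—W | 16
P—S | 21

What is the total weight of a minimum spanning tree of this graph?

40

Prim's algorithm from U:
Step 1: cheapest edge leaving the tree is T—U (2); add T.
Step 2: cheapest edge leaving the tree is U—W (2); add W.
Step 3: cheapest edge leaving the tree is R—W (7); add R.
Step 4: cheapest edge leaving the tree is R—S (4); add S.
Step 5: cheapest edge leaving the tree is P—T (11); add P.
Step 6: cheapest edge leaving the tree is R—V (14); add V.
MST edges: T—U, U—W, R—W, R—S, P—T, R—V; total weight 2+2+7+4+11+14 = 40.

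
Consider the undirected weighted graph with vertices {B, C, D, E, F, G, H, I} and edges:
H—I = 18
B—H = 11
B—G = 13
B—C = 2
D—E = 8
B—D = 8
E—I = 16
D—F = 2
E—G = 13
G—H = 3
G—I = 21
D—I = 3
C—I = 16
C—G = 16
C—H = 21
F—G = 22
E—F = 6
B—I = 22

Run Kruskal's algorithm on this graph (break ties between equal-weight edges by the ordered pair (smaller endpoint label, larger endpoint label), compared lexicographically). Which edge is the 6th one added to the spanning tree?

B-D

Kruskal: consider edges lightest-first.
B—C (2): add — endpoints in different components.
D—F (2): add — endpoints in different components.
D—I (3): add — endpoints in different components.
G—H (3): add — endpoints in different components.
E—F (6): add — endpoints in different components.
B—D (8): add — endpoints in different components.
D—E (8): skip — D and E already connected.
B—H (11): add — endpoints in different components.
The 6th edge added is B—D.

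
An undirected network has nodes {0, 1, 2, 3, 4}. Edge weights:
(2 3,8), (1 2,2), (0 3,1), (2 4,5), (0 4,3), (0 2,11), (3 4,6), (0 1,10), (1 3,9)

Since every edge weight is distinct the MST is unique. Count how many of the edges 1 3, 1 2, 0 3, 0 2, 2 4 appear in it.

Kruskal's algorithm — process edges by increasing weight (ties by edge label):
0 3 (1): add. Components now {0,3} {1} {2} {4}
1 2 (2): add. Components now {0,3} {1,2} {4}
0 4 (3): add. Components now {0,3,4} {1,2}
2 4 (5): add. Components now {0,1,2,3,4}
MST edge set: {0 3, 1 2, 0 4, 2 4}.
Of the listed edges, {1 2, 0 3, 2 4} are in the MST → 3.

3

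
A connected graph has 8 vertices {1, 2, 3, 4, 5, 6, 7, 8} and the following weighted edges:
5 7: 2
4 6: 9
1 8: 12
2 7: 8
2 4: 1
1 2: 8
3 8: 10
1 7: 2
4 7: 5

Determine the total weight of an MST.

Prim, starting at 8.
Step 1: frontier [3 8 10, 1 8 12] → take 3 8 (10); add 3.
Step 2: frontier [1 8 12] → take 1 8 (12); add 1.
Step 3: frontier [1 7 2, 1 2 8] → take 1 7 (2); add 7.
Step 4: frontier [1 2 8, 5 7 2, 4 7 5, 2 7 8] → take 5 7 (2); add 5.
Step 5: frontier [1 2 8, 4 7 5, 2 7 8] → take 4 7 (5); add 4.
Step 6: frontier [1 2 8, 2 4 1, 4 6 9, 2 7 8] → take 2 4 (1); add 2.
Step 7: frontier [4 6 9] → take 4 6 (9); add 6.
MST edges: 3 8, 1 8, 1 7, 5 7, 4 7, 2 4, 4 6; total weight 10+12+2+2+5+1+9 = 41.

41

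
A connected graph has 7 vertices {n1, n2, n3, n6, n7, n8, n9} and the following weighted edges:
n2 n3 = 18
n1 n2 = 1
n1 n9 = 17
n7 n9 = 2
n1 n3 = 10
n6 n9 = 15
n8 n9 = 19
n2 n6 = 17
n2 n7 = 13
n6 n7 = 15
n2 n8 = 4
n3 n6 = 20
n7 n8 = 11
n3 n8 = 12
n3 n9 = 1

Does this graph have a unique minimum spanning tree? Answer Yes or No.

Sort edges by weight, then run Kruskal:
n1 n2 (1): add. Components now {n1,n2} {n6} {n3} {n8} {n9} {n7}
n3 n9 (1): add. Components now {n1,n2} {n6} {n3,n9} {n8} {n7}
n7 n9 (2): add. Components now {n1,n2} {n6} {n3,n7,n9} {n8}
n2 n8 (4): add. Components now {n1,n2,n8} {n6} {n3,n7,n9}
n1 n3 (10): add. Components now {n1,n2,n3,n7,n8,n9} {n6}
n7 n8 (11): skip — n8 and n7 already connected.
n3 n8 (12): skip — n3 and n8 already connected.
n2 n7 (13): skip — n2 and n7 already connected.
n6 n7 (15): add. Components now {n1,n2,n3,n6,n7,n8,n9}
Non-tree edge n6 n9 has weight 15, equal to the heaviest edge on its tree cycle — swapping gives another MST of the same weight. Not unique.

No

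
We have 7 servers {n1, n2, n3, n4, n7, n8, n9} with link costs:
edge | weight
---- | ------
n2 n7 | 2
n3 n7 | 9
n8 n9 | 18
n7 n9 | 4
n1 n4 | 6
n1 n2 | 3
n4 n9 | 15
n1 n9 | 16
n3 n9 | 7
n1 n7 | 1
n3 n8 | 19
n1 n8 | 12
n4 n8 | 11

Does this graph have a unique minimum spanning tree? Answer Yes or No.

Kruskal: consider edges lightest-first.
n1 n7 (1): add. Components now {n4} {n9} {n8} {n1,n7} {n2} {n3}
n2 n7 (2): add. Components now {n4} {n9} {n8} {n1,n2,n7} {n3}
n1 n2 (3): skip — n1 and n2 already connected.
n7 n9 (4): add. Components now {n4} {n1,n2,n7,n9} {n8} {n3}
n1 n4 (6): add. Components now {n1,n2,n4,n7,n9} {n8} {n3}
n3 n9 (7): add. Components now {n1,n2,n3,n4,n7,n9} {n8}
n3 n7 (9): skip — n3 and n7 already connected.
n4 n8 (11): add. Components now {n1,n2,n3,n4,n7,n8,n9}
Every non-tree edge has weight strictly greater than the heaviest edge on the tree path between its endpoints, so the MST is unique.

Yes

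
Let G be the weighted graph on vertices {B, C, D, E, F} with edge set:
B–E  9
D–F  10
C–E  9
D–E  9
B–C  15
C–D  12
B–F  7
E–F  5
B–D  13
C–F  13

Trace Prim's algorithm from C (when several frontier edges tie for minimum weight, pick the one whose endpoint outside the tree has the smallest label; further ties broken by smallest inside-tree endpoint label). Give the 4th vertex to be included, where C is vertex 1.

Prim's algorithm from C:
Step 1: cheapest edge leaving the tree is C–E (9); add E.
Step 2: cheapest edge leaving the tree is E–F (5); add F.
Step 3: cheapest edge leaving the tree is B–F (7); add B.
Step 4: cheapest edge leaving the tree is D–E (9); add D.
Vertex order: C, E, F, B, D. The 4th vertex is B.

B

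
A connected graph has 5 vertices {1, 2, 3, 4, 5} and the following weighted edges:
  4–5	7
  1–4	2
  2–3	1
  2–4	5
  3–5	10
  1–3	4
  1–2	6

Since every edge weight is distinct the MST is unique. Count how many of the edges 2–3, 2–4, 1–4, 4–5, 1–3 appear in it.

Sort edges by weight, then run Kruskal:
2–3 (1): add — endpoints in different components.
1–4 (2): add — endpoints in different components.
1–3 (4): add — endpoints in different components.
2–4 (5): skip — 2 and 4 already connected.
1–2 (6): skip — 1 and 2 already connected.
4–5 (7): add — endpoints in different components.
MST edge set: {2–3, 1–4, 1–3, 4–5}.
Of the listed edges, {2–3, 1–4, 4–5, 1–3} are in the MST → 4.

4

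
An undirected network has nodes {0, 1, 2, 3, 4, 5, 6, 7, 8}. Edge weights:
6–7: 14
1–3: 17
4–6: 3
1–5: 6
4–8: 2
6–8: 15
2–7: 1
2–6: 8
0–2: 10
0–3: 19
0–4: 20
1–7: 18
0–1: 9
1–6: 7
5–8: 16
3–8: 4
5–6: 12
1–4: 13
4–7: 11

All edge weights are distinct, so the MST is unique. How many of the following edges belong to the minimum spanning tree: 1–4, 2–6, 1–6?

2

Kruskal's algorithm — process edges by increasing weight (ties by edge label):
2–7 (1): add — endpoints in different components.
4–8 (2): add — endpoints in different components.
4–6 (3): add — endpoints in different components.
3–8 (4): add — endpoints in different components.
1–5 (6): add — endpoints in different components.
1–6 (7): add — endpoints in different components.
2–6 (8): add — endpoints in different components.
0–1 (9): add — endpoints in different components.
MST edge set: {2–7, 4–8, 4–6, 3–8, 1–5, 1–6, 2–6, 0–1}.
Of the listed edges, {2–6, 1–6} are in the MST → 2.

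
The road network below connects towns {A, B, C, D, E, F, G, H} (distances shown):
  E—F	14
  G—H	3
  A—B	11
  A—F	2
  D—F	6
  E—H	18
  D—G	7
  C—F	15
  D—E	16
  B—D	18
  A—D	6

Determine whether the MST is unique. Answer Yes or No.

No

Sort edges by weight, then run Kruskal:
A—F (2): add — endpoints in different components.
G—H (3): add — endpoints in different components.
A—D (6): add — endpoints in different components.
D—F (6): skip — D and F already connected.
D—G (7): add — endpoints in different components.
A—B (11): add — endpoints in different components.
E—F (14): add — endpoints in different components.
C—F (15): add — endpoints in different components.
Non-tree edge D—F has weight 6, equal to the heaviest edge on its tree cycle — swapping gives another MST of the same weight. Not unique.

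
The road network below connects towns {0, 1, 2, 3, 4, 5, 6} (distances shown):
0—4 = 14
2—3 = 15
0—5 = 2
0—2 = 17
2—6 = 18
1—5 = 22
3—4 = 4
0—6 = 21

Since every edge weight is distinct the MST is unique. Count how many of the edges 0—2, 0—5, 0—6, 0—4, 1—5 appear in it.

3

Sort edges by weight, then run Kruskal:
0—5 (2): add — endpoints in different components.
3—4 (4): add — endpoints in different components.
0—4 (14): add — endpoints in different components.
2—3 (15): add — endpoints in different components.
0—2 (17): skip — 0 and 2 already connected.
2—6 (18): add — endpoints in different components.
0—6 (21): skip — 0 and 6 already connected.
1—5 (22): add — endpoints in different components.
MST edge set: {0—5, 3—4, 0—4, 2—3, 2—6, 1—5}.
Of the listed edges, {0—5, 0—4, 1—5} are in the MST → 3.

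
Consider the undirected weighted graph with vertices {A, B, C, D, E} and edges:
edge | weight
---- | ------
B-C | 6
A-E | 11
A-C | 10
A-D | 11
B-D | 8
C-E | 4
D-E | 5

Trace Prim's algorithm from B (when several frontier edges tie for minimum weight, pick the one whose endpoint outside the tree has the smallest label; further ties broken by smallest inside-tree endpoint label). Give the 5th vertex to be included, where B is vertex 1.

A

Prim, starting at B.
Step 1: cheapest edge leaving the tree is B-C (6); add C.
Step 2: cheapest edge leaving the tree is C-E (4); add E.
Step 3: cheapest edge leaving the tree is D-E (5); add D.
Step 4: cheapest edge leaving the tree is A-C (10); add A.
Vertex order: B, C, E, D, A. The 5th vertex is A.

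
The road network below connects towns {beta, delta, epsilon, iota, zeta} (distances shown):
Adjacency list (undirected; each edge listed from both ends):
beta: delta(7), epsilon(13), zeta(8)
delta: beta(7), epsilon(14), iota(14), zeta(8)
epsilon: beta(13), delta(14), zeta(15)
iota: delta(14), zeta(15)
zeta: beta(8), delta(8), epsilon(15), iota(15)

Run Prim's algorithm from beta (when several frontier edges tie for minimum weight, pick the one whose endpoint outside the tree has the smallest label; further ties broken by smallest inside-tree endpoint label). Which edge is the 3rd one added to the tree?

beta-epsilon

Prim's algorithm from beta:
Step 1: frontier [beta—delta 7, beta—zeta 8, beta—epsilon 13] → take beta—delta (7); add delta.
Step 2: frontier [beta—zeta 8, beta—epsilon 13, delta—zeta 8, delta—epsilon 14, delta—iota 14] → take beta—zeta (8); add zeta.
Step 3: frontier [beta—epsilon 13, delta—epsilon 14, delta—iota 14, epsilon—zeta 15, iota—zeta 15] → take beta—epsilon (13); add epsilon.
Step 4: frontier [delta—iota 14, iota—zeta 15] → take delta—iota (14); add iota.
The 3rd edge added is beta—epsilon.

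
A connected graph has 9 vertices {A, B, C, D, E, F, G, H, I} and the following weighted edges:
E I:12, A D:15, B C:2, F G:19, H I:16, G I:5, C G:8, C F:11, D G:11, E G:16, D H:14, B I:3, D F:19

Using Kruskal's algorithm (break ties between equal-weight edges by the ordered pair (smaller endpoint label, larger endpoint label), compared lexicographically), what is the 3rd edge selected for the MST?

G-I

Kruskal's algorithm — process edges by increasing weight (ties by edge label):
B C (2): add — endpoints in different components.
B I (3): add — endpoints in different components.
G I (5): add — endpoints in different components.
C G (8): skip — C and G already connected.
C F (11): add — endpoints in different components.
D G (11): add — endpoints in different components.
E I (12): add — endpoints in different components.
D H (14): add — endpoints in different components.
A D (15): add — endpoints in different components.
The 3rd edge added is G I.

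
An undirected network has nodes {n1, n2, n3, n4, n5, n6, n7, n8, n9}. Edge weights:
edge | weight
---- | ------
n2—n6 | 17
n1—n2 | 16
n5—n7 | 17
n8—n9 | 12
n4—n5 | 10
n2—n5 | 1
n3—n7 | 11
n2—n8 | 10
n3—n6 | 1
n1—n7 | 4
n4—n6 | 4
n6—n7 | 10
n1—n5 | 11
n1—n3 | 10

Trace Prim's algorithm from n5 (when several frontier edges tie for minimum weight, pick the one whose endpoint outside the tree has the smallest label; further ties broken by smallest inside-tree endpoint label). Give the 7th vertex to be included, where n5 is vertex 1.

n7

Grow the tree from n5 using Prim:
Step 1: cheapest edge leaving the tree is n2—n5 (1); add n2.
Step 2: cheapest edge leaving the tree is n4—n5 (10); add n4.
Step 3: cheapest edge leaving the tree is n4—n6 (4); add n6.
Step 4: cheapest edge leaving the tree is n3—n6 (1); add n3.
Step 5: cheapest edge leaving the tree is n1—n3 (10); add n1.
Step 6: cheapest edge leaving the tree is n1—n7 (4); add n7.
Step 7: cheapest edge leaving the tree is n2—n8 (10); add n8.
Step 8: cheapest edge leaving the tree is n8—n9 (12); add n9.
Vertex order: n5, n2, n4, n6, n3, n1, n7, n8, n9. The 7th vertex is n7.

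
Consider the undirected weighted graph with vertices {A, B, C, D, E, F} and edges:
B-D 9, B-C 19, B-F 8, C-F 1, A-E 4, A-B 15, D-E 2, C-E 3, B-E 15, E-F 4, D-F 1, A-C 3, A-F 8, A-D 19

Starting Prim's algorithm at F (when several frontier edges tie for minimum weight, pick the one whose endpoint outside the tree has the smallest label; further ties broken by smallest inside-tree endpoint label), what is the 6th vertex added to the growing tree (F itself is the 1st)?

B

Prim's algorithm from F:
Step 1: frontier [C-F 1, D-F 1, E-F 4, A-F 8, B-F 8] → take C-F (1); add C.
Step 2: frontier [A-C 3, C-E 3, B-C 19, D-F 1, E-F 4, A-F 8, B-F 8] → take D-F (1); add D.
Step 3: frontier [A-C 3, C-E 3, B-C 19, D-E 2, B-D 9, A-D 19, E-F 4, A-F 8, B-F 8] → take D-E (2); add E.
Step 4: frontier [A-C 3, B-C 19, B-D 9, A-D 19, A-E 4, B-E 15, A-F 8, B-F 8] → take A-C (3); add A.
Step 5: frontier [A-B 15, B-C 19, B-D 9, B-E 15, B-F 8] → take B-F (8); add B.
Vertex order: F, C, D, E, A, B. The 6th vertex is B.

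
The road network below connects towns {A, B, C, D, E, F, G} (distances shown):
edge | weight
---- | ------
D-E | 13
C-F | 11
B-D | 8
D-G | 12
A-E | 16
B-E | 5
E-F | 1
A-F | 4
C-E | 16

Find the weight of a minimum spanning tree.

Prim's algorithm from F:
Step 1: cheapest edge leaving the tree is E-F (1); add E.
Step 2: cheapest edge leaving the tree is A-F (4); add A.
Step 3: cheapest edge leaving the tree is B-E (5); add B.
Step 4: cheapest edge leaving the tree is B-D (8); add D.
Step 5: cheapest edge leaving the tree is C-F (11); add C.
Step 6: cheapest edge leaving the tree is D-G (12); add G.
MST edges: E-F, A-F, B-E, B-D, C-F, D-G; total weight 1+4+5+8+11+12 = 41.

41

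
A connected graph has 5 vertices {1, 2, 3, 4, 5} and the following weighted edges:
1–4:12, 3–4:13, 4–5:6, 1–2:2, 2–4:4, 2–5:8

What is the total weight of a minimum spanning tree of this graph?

25

Sort edges by weight, then run Kruskal:
1–2 (2): add — endpoints in different components.
2–4 (4): add — endpoints in different components.
4–5 (6): add — endpoints in different components.
2–5 (8): skip — 2 and 5 already connected.
1–4 (12): skip — 1 and 4 already connected.
3–4 (13): add — endpoints in different components.
MST edges: 1–2, 2–4, 4–5, 3–4; total weight 2+4+6+13 = 25.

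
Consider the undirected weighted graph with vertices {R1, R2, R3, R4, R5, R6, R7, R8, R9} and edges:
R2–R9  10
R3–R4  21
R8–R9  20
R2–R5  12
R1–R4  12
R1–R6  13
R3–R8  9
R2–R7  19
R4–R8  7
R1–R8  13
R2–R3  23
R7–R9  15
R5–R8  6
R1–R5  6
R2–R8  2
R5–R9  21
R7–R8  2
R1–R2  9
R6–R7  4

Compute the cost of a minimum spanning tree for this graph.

46

Kruskal: consider edges lightest-first.
R2–R8 (2): add — endpoints in different components.
R7–R8 (2): add — endpoints in different components.
R6–R7 (4): add — endpoints in different components.
R1–R5 (6): add — endpoints in different components.
R5–R8 (6): add — endpoints in different components.
R4–R8 (7): add — endpoints in different components.
R1–R2 (9): skip — R1 and R2 already connected.
R3–R8 (9): add — endpoints in different components.
R2–R9 (10): add — endpoints in different components.
MST edges: R2–R8, R7–R8, R6–R7, R1–R5, R5–R8, R4–R8, R3–R8, R2–R9; total weight 2+2+4+6+6+7+9+10 = 46.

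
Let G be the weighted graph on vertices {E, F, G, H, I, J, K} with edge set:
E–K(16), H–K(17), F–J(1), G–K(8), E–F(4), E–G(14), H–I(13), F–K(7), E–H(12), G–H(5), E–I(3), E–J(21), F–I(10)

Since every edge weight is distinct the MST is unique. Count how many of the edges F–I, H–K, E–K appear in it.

0

Kruskal's algorithm — process edges by increasing weight (ties by edge label):
F–J (1): add — endpoints in different components.
E–I (3): add — endpoints in different components.
E–F (4): add — endpoints in different components.
G–H (5): add — endpoints in different components.
F–K (7): add — endpoints in different components.
G–K (8): add — endpoints in different components.
MST edge set: {F–J, E–I, E–F, G–H, F–K, G–K}.
Of the listed edges, {} are in the MST → 0.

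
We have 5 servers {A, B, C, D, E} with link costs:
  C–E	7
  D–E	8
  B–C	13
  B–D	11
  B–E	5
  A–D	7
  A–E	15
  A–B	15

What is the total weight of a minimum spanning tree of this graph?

Prim, starting at A.
Step 1: frontier [A–D 7, A–B 15, A–E 15] → take A–D (7); add D.
Step 2: frontier [A–B 15, A–E 15, D–E 8, B–D 11] → take D–E (8); add E.
Step 3: frontier [A–B 15, B–D 11, B–E 5, C–E 7] → take B–E (5); add B.
Step 4: frontier [B–C 13, C–E 7] → take C–E (7); add C.
MST edges: A–D, D–E, B–E, C–E; total weight 7+8+5+7 = 27.

27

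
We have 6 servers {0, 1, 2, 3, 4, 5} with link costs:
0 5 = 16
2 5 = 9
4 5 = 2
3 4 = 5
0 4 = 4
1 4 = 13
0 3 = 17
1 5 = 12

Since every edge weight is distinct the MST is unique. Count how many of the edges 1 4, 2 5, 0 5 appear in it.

Kruskal's algorithm — process edges by increasing weight (ties by edge label):
4 5 (2): add. Components now {0} {1} {2} {3} {4,5}
0 4 (4): add. Components now {0,4,5} {1} {2} {3}
3 4 (5): add. Components now {0,3,4,5} {1} {2}
2 5 (9): add. Components now {0,2,3,4,5} {1}
1 5 (12): add. Components now {0,1,2,3,4,5}
MST edge set: {4 5, 0 4, 3 4, 2 5, 1 5}.
Of the listed edges, {2 5} are in the MST → 1.

1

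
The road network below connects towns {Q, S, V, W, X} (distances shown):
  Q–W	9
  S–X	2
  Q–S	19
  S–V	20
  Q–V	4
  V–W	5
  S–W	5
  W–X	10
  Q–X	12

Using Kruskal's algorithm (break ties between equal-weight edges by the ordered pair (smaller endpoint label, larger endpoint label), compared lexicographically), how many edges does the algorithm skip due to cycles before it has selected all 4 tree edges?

0

Kruskal: consider edges lightest-first.
S–X (2): add. Components now {W} {S,X} {V} {Q}
Q–V (4): add. Components now {W} {S,X} {Q,V}
S–W (5): add. Components now {S,W,X} {Q,V}
V–W (5): add. Components now {Q,S,V,W,X}
Edges rejected before the tree was complete: 0.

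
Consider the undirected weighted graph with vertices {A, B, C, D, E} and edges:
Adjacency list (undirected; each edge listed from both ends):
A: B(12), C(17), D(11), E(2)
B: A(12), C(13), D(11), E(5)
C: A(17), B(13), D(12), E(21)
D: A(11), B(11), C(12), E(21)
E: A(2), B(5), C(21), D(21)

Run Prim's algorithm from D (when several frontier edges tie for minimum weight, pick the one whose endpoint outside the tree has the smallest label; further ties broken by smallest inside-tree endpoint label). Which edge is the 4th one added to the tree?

C-D

Prim, starting at D.
Step 1: frontier [A—D 11, B—D 11, C—D 12, D—E 21] → take A—D (11); add A.
Step 2: frontier [A—E 2, A—B 12, A—C 17, B—D 11, C—D 12, D—E 21] → take A—E (2); add E.
Step 3: frontier [A—B 12, A—C 17, B—D 11, C—D 12, B—E 5, C—E 21] → take B—E (5); add B.
Step 4: frontier [A—C 17, B—C 13, C—D 12, C—E 21] → take C—D (12); add C.
The 4th edge added is C—D.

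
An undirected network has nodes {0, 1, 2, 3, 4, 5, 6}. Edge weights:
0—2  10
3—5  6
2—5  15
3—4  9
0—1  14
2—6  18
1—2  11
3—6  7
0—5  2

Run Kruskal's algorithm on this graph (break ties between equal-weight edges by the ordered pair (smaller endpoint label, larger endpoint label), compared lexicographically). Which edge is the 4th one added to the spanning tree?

Kruskal's algorithm — process edges by increasing weight (ties by edge label):
0—5 (2): add — endpoints in different components.
3—5 (6): add — endpoints in different components.
3—6 (7): add — endpoints in different components.
3—4 (9): add — endpoints in different components.
0—2 (10): add — endpoints in different components.
1—2 (11): add — endpoints in different components.
The 4th edge added is 3—4.

3-4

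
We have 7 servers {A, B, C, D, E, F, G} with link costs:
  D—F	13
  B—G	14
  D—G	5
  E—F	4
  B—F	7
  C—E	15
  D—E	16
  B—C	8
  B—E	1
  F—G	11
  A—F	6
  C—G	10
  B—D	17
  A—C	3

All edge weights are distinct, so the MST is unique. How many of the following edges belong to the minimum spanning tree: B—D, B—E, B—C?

1

Sort edges by weight, then run Kruskal:
B—E (1): add. Components now {A} {B,E} {C} {D} {F} {G}
A—C (3): add. Components now {A,C} {B,E} {D} {F} {G}
E—F (4): add. Components now {A,C} {B,E,F} {D} {G}
D—G (5): add. Components now {A,C} {B,E,F} {D,G}
A—F (6): add. Components now {A,B,C,E,F} {D,G}
B—F (7): skip — B and F already connected.
B—C (8): skip — B and C already connected.
C—G (10): add. Components now {A,B,C,D,E,F,G}
MST edge set: {B—E, A—C, E—F, D—G, A—F, C—G}.
Of the listed edges, {B—E} are in the MST → 1.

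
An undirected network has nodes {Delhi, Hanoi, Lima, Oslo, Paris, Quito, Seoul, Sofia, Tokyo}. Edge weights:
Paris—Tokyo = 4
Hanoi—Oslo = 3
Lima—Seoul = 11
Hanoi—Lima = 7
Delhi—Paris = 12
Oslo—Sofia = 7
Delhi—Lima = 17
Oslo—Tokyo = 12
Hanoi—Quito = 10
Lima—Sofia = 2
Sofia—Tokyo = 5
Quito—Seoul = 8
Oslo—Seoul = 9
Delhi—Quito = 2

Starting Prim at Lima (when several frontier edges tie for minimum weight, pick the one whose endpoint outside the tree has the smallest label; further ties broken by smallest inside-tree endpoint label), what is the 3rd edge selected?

Paris-Tokyo

Grow the tree from Lima using Prim:
Step 1: frontier [Lima—Sofia 2, Hanoi—Lima 7, Lima—Seoul 11, Delhi—Lima 17] → take Lima—Sofia (2); add Sofia.
Step 2: frontier [Hanoi—Lima 7, Lima—Seoul 11, Delhi—Lima 17, Sofia—Tokyo 5, Oslo—Sofia 7] → take Sofia—Tokyo (5); add Tokyo.
Step 3: frontier [Hanoi—Lima 7, Lima—Seoul 11, Delhi—Lima 17, Oslo—Sofia 7, Paris—Tokyo 4, Oslo—Tokyo 12] → take Paris—Tokyo (4); add Paris.
Step 4: frontier [Hanoi—Lima 7, Lima—Seoul 11, Delhi—Lima 17, Delhi—Paris 12, Oslo—Sofia 7, Oslo—Tokyo 12] → take Hanoi—Lima (7); add Hanoi.
Step 5: frontier [Hanoi—Oslo 3, Hanoi—Quito 10, Lima—Seoul 11, Delhi—Lima 17, Delhi—Paris 12, Oslo—Sofia 7, Oslo—Tokyo 12] → take Hanoi—Oslo (3); add Oslo.
Step 6: frontier [Hanoi—Quito 10, Lima—Seoul 11, Delhi—Lima 17, Oslo—Seoul 9, Delhi—Paris 12] → take Oslo—Seoul (9); add Seoul.
Step 7: frontier [Hanoi—Quito 10, Delhi—Lima 17, Delhi—Paris 12, Quito—Seoul 8] → take Quito—Seoul (8); add Quito.
Step 8: frontier [Delhi—Lima 17, Delhi—Paris 12, Delhi—Quito 2] → take Delhi—Quito (2); add Delhi.
The 3rd edge added is Paris—Tokyo.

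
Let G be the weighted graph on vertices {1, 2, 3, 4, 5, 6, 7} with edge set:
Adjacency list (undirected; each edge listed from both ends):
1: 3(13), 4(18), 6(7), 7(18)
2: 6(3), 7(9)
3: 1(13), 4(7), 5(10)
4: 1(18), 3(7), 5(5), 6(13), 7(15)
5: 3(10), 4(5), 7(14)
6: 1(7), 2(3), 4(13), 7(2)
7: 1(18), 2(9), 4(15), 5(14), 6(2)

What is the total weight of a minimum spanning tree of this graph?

37

Prim, starting at 5.
Step 1: frontier [4–5 5, 3–5 10, 5–7 14] → take 4–5 (5); add 4.
Step 2: frontier [3–4 7, 4–6 13, 4–7 15, 1–4 18, 3–5 10, 5–7 14] → take 3–4 (7); add 3.
Step 3: frontier [1–3 13, 4–6 13, 4–7 15, 1–4 18, 5–7 14] → take 1–3 (13); add 1.
Step 4: frontier [1–6 7, 1–7 18, 4–6 13, 4–7 15, 5–7 14] → take 1–6 (7); add 6.
Step 5: frontier [1–7 18, 4–7 15, 5–7 14, 6–7 2, 2–6 3] → take 6–7 (2); add 7.
Step 6: frontier [2–6 3, 2–7 9] → take 2–6 (3); add 2.
MST edges: 4–5, 3–4, 1–3, 1–6, 6–7, 2–6; total weight 5+7+13+7+2+3 = 37.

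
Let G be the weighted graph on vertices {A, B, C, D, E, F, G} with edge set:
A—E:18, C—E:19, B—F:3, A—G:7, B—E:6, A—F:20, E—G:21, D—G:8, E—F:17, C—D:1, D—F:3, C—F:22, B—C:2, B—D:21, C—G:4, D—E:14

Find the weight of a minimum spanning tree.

23

Kruskal: consider edges lightest-first.
C—D (1): add — endpoints in different components.
B—C (2): add — endpoints in different components.
B—F (3): add — endpoints in different components.
D—F (3): skip — D and F already connected.
C—G (4): add — endpoints in different components.
B—E (6): add — endpoints in different components.
A—G (7): add — endpoints in different components.
MST edges: C—D, B—C, B—F, C—G, B—E, A—G; total weight 1+2+3+4+6+7 = 23.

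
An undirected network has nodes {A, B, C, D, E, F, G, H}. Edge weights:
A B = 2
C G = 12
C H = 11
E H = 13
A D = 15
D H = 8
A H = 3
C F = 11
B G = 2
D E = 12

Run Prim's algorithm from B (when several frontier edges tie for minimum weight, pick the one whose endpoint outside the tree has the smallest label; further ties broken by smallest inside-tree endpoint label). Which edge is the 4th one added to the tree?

D-H

Prim, starting at B.
Step 1: cheapest edge leaving the tree is A B (2); add A.
Step 2: cheapest edge leaving the tree is B G (2); add G.
Step 3: cheapest edge leaving the tree is A H (3); add H.
Step 4: cheapest edge leaving the tree is D H (8); add D.
Step 5: cheapest edge leaving the tree is C H (11); add C.
Step 6: cheapest edge leaving the tree is C F (11); add F.
Step 7: cheapest edge leaving the tree is D E (12); add E.
The 4th edge added is D H.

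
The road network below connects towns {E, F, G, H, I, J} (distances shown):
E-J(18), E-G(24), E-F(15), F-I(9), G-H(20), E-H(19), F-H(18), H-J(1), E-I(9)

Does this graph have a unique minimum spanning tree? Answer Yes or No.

Kruskal's algorithm — process edges by increasing weight (ties by edge label):
H-J (1): add. Components now {E} {F} {G} {H,J} {I}
E-I (9): add. Components now {E,I} {F} {G} {H,J}
F-I (9): add. Components now {E,F,I} {G} {H,J}
E-F (15): skip — E and F already connected.
E-J (18): add. Components now {E,F,H,I,J} {G}
F-H (18): skip — F and H already connected.
E-H (19): skip — E and H already connected.
G-H (20): add. Components now {E,F,G,H,I,J}
Non-tree edge F-H has weight 18, equal to the heaviest edge on its tree cycle — swapping gives another MST of the same weight. Not unique.

No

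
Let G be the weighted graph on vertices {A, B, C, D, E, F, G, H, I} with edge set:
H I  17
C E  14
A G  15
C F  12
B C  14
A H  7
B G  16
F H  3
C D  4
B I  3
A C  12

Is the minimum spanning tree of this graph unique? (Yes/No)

No

Kruskal's algorithm — process edges by increasing weight (ties by edge label):
B I (3): add — endpoints in different components.
F H (3): add — endpoints in different components.
C D (4): add — endpoints in different components.
A H (7): add — endpoints in different components.
A C (12): add — endpoints in different components.
C F (12): skip — C and F already connected.
B C (14): add — endpoints in different components.
C E (14): add — endpoints in different components.
A G (15): add — endpoints in different components.
Non-tree edge C F has weight 12, equal to the heaviest edge on its tree cycle — swapping gives another MST of the same weight. Not unique.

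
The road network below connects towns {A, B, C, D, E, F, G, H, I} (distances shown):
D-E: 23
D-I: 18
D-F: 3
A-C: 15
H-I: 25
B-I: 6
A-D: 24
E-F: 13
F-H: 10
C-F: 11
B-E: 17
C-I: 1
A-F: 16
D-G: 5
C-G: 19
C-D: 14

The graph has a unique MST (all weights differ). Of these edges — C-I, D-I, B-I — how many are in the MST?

Kruskal's algorithm — process edges by increasing weight (ties by edge label):
C-I (1): add — endpoints in different components.
D-F (3): add — endpoints in different components.
D-G (5): add — endpoints in different components.
B-I (6): add — endpoints in different components.
F-H (10): add — endpoints in different components.
C-F (11): add — endpoints in different components.
E-F (13): add — endpoints in different components.
C-D (14): skip — C and D already connected.
A-C (15): add — endpoints in different components.
MST edge set: {C-I, D-F, D-G, B-I, F-H, C-F, E-F, A-C}.
Of the listed edges, {C-I, B-I} are in the MST → 2.

2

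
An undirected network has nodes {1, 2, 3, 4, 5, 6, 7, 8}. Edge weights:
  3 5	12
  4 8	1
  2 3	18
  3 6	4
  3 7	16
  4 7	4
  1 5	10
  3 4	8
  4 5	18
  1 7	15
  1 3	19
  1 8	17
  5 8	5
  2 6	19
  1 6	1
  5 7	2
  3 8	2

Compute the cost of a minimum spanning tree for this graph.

Grow the tree from 3 using Prim:
Step 1: cheapest edge leaving the tree is 3 8 (2); add 8.
Step 2: cheapest edge leaving the tree is 4 8 (1); add 4.
Step 3: cheapest edge leaving the tree is 3 6 (4); add 6.
Step 4: cheapest edge leaving the tree is 1 6 (1); add 1.
Step 5: cheapest edge leaving the tree is 4 7 (4); add 7.
Step 6: cheapest edge leaving the tree is 5 7 (2); add 5.
Step 7: cheapest edge leaving the tree is 2 3 (18); add 2.
MST edges: 3 8, 4 8, 3 6, 1 6, 4 7, 5 7, 2 3; total weight 2+1+4+1+4+2+18 = 32.

32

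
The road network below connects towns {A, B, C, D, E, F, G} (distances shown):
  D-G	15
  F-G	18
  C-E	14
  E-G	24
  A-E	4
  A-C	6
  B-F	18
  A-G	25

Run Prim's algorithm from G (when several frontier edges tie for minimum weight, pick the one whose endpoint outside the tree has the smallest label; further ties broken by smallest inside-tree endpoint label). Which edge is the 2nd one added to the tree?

Grow the tree from G using Prim:
Step 1: cheapest edge leaving the tree is D-G (15); add D.
Step 2: cheapest edge leaving the tree is F-G (18); add F.
Step 3: cheapest edge leaving the tree is B-F (18); add B.
Step 4: cheapest edge leaving the tree is E-G (24); add E.
Step 5: cheapest edge leaving the tree is A-E (4); add A.
Step 6: cheapest edge leaving the tree is A-C (6); add C.
The 2nd edge added is F-G.

F-G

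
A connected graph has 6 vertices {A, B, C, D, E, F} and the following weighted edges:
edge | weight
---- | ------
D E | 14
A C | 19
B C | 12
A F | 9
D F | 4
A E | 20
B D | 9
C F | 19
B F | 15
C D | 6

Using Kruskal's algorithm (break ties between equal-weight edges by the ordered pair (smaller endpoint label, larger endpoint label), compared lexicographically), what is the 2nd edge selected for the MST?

Sort edges by weight, then run Kruskal:
D F (4): add — endpoints in different components.
C D (6): add — endpoints in different components.
A F (9): add — endpoints in different components.
B D (9): add — endpoints in different components.
B C (12): skip — B and C already connected.
D E (14): add — endpoints in different components.
The 2nd edge added is C D.

C-D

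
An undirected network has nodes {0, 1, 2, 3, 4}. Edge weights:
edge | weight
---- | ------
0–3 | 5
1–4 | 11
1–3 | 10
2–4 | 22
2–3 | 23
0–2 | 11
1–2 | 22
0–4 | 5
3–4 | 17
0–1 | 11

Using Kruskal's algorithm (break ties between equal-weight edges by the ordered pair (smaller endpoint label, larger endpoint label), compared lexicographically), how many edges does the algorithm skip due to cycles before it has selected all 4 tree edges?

1

Kruskal: consider edges lightest-first.
0–3 (5): add. Components now {0,3} {1} {2} {4}
0–4 (5): add. Components now {0,3,4} {1} {2}
1–3 (10): add. Components now {0,1,3,4} {2}
0–1 (11): skip — 0 and 1 already connected.
0–2 (11): add. Components now {0,1,2,3,4}
Edges rejected before the tree was complete: 1.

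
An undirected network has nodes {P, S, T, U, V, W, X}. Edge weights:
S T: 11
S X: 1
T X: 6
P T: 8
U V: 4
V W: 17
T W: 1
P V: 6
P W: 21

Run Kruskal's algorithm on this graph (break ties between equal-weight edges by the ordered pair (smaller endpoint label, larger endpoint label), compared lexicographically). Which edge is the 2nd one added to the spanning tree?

Sort edges by weight, then run Kruskal:
S X (1): add — endpoints in different components.
T W (1): add — endpoints in different components.
U V (4): add — endpoints in different components.
P V (6): add — endpoints in different components.
T X (6): add — endpoints in different components.
P T (8): add — endpoints in different components.
The 2nd edge added is T W.

T-W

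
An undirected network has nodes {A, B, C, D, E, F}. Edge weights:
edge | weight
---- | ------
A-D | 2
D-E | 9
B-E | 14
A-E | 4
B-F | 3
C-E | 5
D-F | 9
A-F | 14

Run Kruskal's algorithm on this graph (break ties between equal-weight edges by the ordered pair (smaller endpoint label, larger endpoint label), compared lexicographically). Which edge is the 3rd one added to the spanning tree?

Kruskal: consider edges lightest-first.
A-D (2): add. Components now {A,D} {B} {C} {E} {F}
B-F (3): add. Components now {A,D} {B,F} {C} {E}
A-E (4): add. Components now {A,D,E} {B,F} {C}
C-E (5): add. Components now {A,C,D,E} {B,F}
D-E (9): skip — D and E already connected.
D-F (9): add. Components now {A,B,C,D,E,F}
The 3rd edge added is A-E.

A-E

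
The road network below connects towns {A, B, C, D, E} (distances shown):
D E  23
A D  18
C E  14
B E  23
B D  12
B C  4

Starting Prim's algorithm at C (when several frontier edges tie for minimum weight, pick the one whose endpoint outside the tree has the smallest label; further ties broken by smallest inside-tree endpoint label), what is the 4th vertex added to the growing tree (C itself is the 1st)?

Prim, starting at C.
Step 1: frontier [B C 4, C E 14] → take B C (4); add B.
Step 2: frontier [B D 12, B E 23, C E 14] → take B D (12); add D.
Step 3: frontier [B E 23, C E 14, A D 18, D E 23] → take C E (14); add E.
Step 4: frontier [A D 18] → take A D (18); add A.
Vertex order: C, B, D, E, A. The 4th vertex is E.

E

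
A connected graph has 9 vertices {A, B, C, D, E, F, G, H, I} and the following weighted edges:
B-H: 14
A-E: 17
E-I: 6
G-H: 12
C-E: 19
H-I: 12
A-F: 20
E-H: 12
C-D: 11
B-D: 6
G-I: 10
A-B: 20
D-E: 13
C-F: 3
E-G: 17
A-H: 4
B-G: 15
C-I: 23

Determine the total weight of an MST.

65

Sort edges by weight, then run Kruskal:
C-F (3): add — endpoints in different components.
A-H (4): add — endpoints in different components.
B-D (6): add — endpoints in different components.
E-I (6): add — endpoints in different components.
G-I (10): add — endpoints in different components.
C-D (11): add — endpoints in different components.
E-H (12): add — endpoints in different components.
G-H (12): skip — G and H already connected.
H-I (12): skip — H and I already connected.
D-E (13): add — endpoints in different components.
MST edges: C-F, A-H, B-D, E-I, G-I, C-D, E-H, D-E; total weight 3+4+6+6+10+11+12+13 = 65.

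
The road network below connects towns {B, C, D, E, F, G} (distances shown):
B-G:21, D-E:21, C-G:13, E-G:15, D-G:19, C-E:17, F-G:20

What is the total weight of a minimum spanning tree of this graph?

88

Kruskal's algorithm — process edges by increasing weight (ties by edge label):
C-G (13): add — endpoints in different components.
E-G (15): add — endpoints in different components.
C-E (17): skip — C and E already connected.
D-G (19): add — endpoints in different components.
F-G (20): add — endpoints in different components.
B-G (21): add — endpoints in different components.
MST edges: C-G, E-G, D-G, F-G, B-G; total weight 13+15+19+20+21 = 88.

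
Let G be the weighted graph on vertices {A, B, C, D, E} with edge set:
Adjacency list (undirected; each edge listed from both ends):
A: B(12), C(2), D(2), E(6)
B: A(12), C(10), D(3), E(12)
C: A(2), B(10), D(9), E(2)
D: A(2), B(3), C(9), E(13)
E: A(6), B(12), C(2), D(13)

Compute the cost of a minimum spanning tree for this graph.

9

Prim, starting at B.
Step 1: frontier [B D 3, B C 10, A B 12, B E 12] → take B D (3); add D.
Step 2: frontier [B C 10, A B 12, B E 12, A D 2, C D 9, D E 13] → take A D (2); add A.
Step 3: frontier [A C 2, A E 6, B C 10, B E 12, C D 9, D E 13] → take A C (2); add C.
Step 4: frontier [A E 6, B E 12, C E 2, D E 13] → take C E (2); add E.
MST edges: B D, A D, A C, C E; total weight 3+2+2+2 = 9.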